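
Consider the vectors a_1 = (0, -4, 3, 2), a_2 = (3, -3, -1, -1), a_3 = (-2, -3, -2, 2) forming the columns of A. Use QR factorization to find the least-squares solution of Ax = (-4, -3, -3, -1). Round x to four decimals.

a_1 = (0, -4, 3, 2); ‖a_1‖ = 5.3852, so q_1 = (0.0000, -0.7428, 0.5571, 0.3714).
q_1·a_2 = 0.0000·3 + (-0.7428)·(-3) + 0.5571·(-1) + 0.3714·(-1) = 1.2999.
u_2 = a_2 − 1.2999·q_1 = (3.0000, -2.0345, -1.7241, -1.4828).
‖u_2‖ = 4.2791, so q_2 = (0.7011, -0.4755, -0.4029, -0.3465).
q_1·a_3 = 0.0000·(-2) + (-0.7428)·(-3) + 0.5571·(-2) + 0.3714·2 = 1.8570; q_2·a_3 = 0.7011·(-2) + (-0.4755)·(-3) + (-0.4029)·(-2) + (-0.3465)·2 = 0.1370.
u_3 = a_3 − 1.8570·q_1 − 0.1370·q_2 = (-2.0960, -1.5556, -2.9793, 1.3578).
‖u_3‖ = 4.1872, so q_3 = (-0.5006, -0.3715, -0.7115, 0.3243).
Qᵀb = (0.1857, 0.1773, 4.9271).
Back-substitute: x_3 = 4.9271/4.1872 = 1.1767.
x_2 = (0.1773 − 0.1370·1.1767)/4.2791 = 0.0038.
x_1 = (0.1857 − 1.2999·0.0038 − 1.8570·1.1767)/5.3852 = -0.3722.

x = (-0.3722, 0.0038, 1.1767)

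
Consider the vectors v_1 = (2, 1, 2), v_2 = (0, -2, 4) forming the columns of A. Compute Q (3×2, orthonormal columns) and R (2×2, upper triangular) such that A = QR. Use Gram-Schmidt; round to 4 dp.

Q = [[0.6667, -0.3333], [0.3333, -0.6667], [0.6667, 0.6667]], R = [[3.0000, 2.0000], [0.0000, 4.0000]]

e_1 = v_1/‖v_1‖ = (2, 1, 2)/3.0000 = (0.6667, 0.3333, 0.6667).
r_{12} = e_1·v_2 = 2.0000.
u_2 = v_2 − 2.0000·e_1 = (-1.3333, -2.6667, 2.6667).
‖u_2‖ = 4.0000, so e_2 = (-0.3333, -0.6667, 0.6667).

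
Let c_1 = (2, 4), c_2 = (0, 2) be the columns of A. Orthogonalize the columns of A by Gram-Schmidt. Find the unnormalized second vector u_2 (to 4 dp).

c_1 = (2, 4); ‖c_1‖ = 4.4721, so e_1 = (0.4472, 0.8944).
e_1·c_2 = 0.4472·0 + 0.8944·2 = 1.7889.
u_2 = c_2 − 1.7889·e_1 = (-0.8000, 0.4000).

u_2 = (-0.8000, 0.4000)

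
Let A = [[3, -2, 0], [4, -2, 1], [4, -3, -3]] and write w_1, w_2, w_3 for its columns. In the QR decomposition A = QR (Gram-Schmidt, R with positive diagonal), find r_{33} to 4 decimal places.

w_1 = (3, 4, 4); ‖w_1‖ = 6.4031, so e_1 = (0.4685, 0.6247, 0.6247).
e_1·w_2 = 0.4685·(-2) + 0.6247·(-2) + 0.6247·(-3) = -4.0605.
u_2 = w_2 + 4.0605·e_1 = (-0.0976, 0.5366, -0.4634).
‖u_2‖ = 0.7157, so e_2 = (-0.1363, 0.7498, -0.6475).
e_1·w_3 = 0.4685·0 + 0.6247·1 + 0.6247·(-3) = -1.2494; e_2·w_3 = (-0.1363)·0 + 0.7498·1 + (-0.6475)·(-3) = 2.6923.
u_3 = w_3 + 1.2494·e_1 − 2.6923·e_2 = (0.9524, -0.2381, -0.4762).
r_{33} = ‖u_3‖ = 1.0911.

r_{33} = 1.0911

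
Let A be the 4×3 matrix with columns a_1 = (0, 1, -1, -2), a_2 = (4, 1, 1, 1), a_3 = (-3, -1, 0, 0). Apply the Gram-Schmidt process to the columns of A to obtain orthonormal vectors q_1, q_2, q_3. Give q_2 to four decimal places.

q_2 = (0.9342, 0.3114, 0.1557, 0.0778)

a_1 = (0, 1, -1, -2); ‖a_1‖ = 2.4495, so q_1 = (0.0000, 0.4082, -0.4082, -0.8165).
q_1·a_2 = 0.0000·4 + 0.4082·1 + (-0.4082)·1 + (-0.8165)·1 = -0.8165.
u_2 = a_2 + 0.8165·q_1 = (4.0000, 1.3333, 0.6667, 0.3333).
‖u_2‖ = 4.2817, so q_2 = (0.9342, 0.3114, 0.1557, 0.0778).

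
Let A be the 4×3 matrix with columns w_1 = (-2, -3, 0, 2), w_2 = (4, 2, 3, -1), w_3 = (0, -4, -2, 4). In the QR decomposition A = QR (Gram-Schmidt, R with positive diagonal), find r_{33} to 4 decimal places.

r_{33} = 3.5249

w_1 = (-2, -3, 0, 2); ‖w_1‖ = 4.1231, so e_1 = (-0.4851, -0.7276, 0.0000, 0.4851).
e_1·w_2 = (-0.4851)·4 + (-0.7276)·2 + 0.0000·3 + 0.4851·(-1) = -3.8806.
u_2 = w_2 + 3.8806·e_1 = (2.1176, -0.8235, 3.0000, 0.8824).
‖u_2‖ = 3.8654, so e_2 = (0.5478, -0.2131, 0.7761, 0.2283).
e_1·w_3 = (-0.4851)·0 + (-0.7276)·(-4) + 0.0000·(-2) + 0.4851·4 = 4.8507; e_2·w_3 = 0.5478·0 + (-0.2131)·(-4) + 0.7761·(-2) + 0.2283·4 = 0.2131.
u_3 = w_3 − 4.8507·e_1 − 0.2131·e_2 = (2.2362, -0.4252, -2.1654, 1.5984).
r_{33} = ‖u_3‖ = 3.5249.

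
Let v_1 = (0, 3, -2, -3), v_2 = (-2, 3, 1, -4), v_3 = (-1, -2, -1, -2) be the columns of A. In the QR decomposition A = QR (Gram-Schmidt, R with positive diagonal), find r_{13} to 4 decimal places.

r_{13} = 0.4264

v_1 = (0, 3, -2, -3); ‖v_1‖ = 4.6904, so e_1 = (0.0000, 0.6396, -0.4264, -0.6396).
r_{13} = e_1·v_3 = 0.4264.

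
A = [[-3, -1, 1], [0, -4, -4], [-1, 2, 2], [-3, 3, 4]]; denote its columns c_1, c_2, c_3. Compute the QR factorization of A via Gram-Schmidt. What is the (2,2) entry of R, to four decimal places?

r_{22} = 5.1606

c_1 = (-3, 0, -1, -3); ‖c_1‖ = 4.3589, so q_1 = (-0.6882, 0.0000, -0.2294, -0.6882).
q_1·c_2 = (-0.6882)·(-1) + 0.0000·(-4) + (-0.2294)·2 + (-0.6882)·3 = -1.8353.
u_2 = c_2 + 1.8353·q_1 = (-2.2632, -4.0000, 1.5789, 1.7368).
r_{22} = ‖u_2‖ = 5.1606.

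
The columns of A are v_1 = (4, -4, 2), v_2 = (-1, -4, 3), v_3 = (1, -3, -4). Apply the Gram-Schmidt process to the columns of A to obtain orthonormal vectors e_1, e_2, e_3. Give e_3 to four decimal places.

e_1 = v_1/‖v_1‖ = (4, -4, 2)/6.0000 = (0.6667, -0.6667, 0.3333).
r_{12} = e_1·v_2 = 3.0000.
u_2 = v_2 − 3.0000·e_1 = (-3.0000, -2.0000, 2.0000).
‖u_2‖ = 4.1231, so e_2 = (-0.7276, -0.4851, 0.4851).
r_{13} = e_1·v_3 = 1.3333; r_{23} = e_2·v_3 = -1.2127.
u_3 = v_3 − 1.3333·e_1 + 1.2127·e_2 = (-0.7712, -2.6993, -3.8562).
‖u_3‖ = 4.7699, so e_3 = (-0.1617, -0.5659, -0.8085).

e_3 = (-0.1617, -0.5659, -0.8085)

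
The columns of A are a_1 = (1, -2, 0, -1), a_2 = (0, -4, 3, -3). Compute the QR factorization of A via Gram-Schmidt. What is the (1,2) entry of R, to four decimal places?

e_1 = a_1/‖a_1‖ = (1, -2, 0, -1)/2.4495 = (0.4082, -0.8165, 0.0000, -0.4082).
r_{12} = e_1·a_2 = 4.4907.

r_{12} = 4.4907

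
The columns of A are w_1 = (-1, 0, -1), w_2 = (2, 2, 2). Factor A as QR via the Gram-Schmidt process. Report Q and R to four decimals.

w_1 = (-1, 0, -1); ‖w_1‖ = 1.4142, so q_1 = (-0.7071, 0.0000, -0.7071).
q_1·w_2 = (-0.7071)·2 + 0.0000·2 + (-0.7071)·2 = -2.8284.
u_2 = w_2 + 2.8284·q_1 = (0.0000, 2.0000, 0.0000).
‖u_2‖ = 2.0000, so q_2 = (0.0000, 1.0000, 0.0000).

Q = [[-0.7071, 0.0000], [0.0000, 1.0000], [-0.7071, 0.0000]], R = [[1.4142, -2.8284], [0.0000, 2.0000]]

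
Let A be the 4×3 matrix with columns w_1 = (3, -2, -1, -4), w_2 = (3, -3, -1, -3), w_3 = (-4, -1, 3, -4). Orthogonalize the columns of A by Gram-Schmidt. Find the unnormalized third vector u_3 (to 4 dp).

e_1 = w_1/‖w_1‖ = (3, -2, -1, -4)/5.4772 = (0.5477, -0.3651, -0.1826, -0.7303).
r_{12} = e_1·w_2 = 5.1121.
u_2 = w_2 − 5.1121·e_1 = (0.2000, -1.1333, -0.0667, 0.7333).
‖u_2‖ = 1.3663, so e_2 = (0.1464, -0.8295, -0.0488, 0.5367).
r_{13} = e_1·w_3 = 0.5477; r_{23} = e_2·w_3 = -2.0494.
u_3 = w_3 − 0.5477·e_1 + 2.0494·e_2 = (-4.0000, -2.5000, 3.0000, -2.5000).

u_3 = (-4.0000, -2.5000, 3.0000, -2.5000)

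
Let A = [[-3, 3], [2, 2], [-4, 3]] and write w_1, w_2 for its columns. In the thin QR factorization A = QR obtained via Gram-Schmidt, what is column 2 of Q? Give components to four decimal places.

q_2 = (0.3578, 0.9145, 0.1889)

w_1 = (-3, 2, -4); ‖w_1‖ = 5.3852, so q_1 = (-0.5571, 0.3714, -0.7428).
q_1·w_2 = (-0.5571)·3 + 0.3714·2 + (-0.7428)·3 = -3.1568.
u_2 = w_2 + 3.1568·q_1 = (1.2414, 3.1724, 0.6552).
‖u_2‖ = 3.4691, so q_2 = (0.3578, 0.9145, 0.1889).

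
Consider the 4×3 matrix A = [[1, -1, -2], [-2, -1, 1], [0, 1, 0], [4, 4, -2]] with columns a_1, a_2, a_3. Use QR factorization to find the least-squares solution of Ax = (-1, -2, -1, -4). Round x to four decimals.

x = (3.1111, -2.3333, 3.2222)

a_1 = (1, -2, 0, 4); ‖a_1‖ = 4.5826, so e_1 = (0.2182, -0.4364, 0.0000, 0.8729).
e_1·a_2 = 0.2182·(-1) + (-0.4364)·(-1) + 0.0000·1 + 0.8729·4 = 3.7097.
u_2 = a_2 − 3.7097·e_1 = (-1.8095, 0.6190, 1.0000, 0.7619).
‖u_2‖ = 2.2887, so e_2 = (-0.7906, 0.2705, 0.4369, 0.3329).
e_1·a_3 = 0.2182·(-2) + (-0.4364)·1 + 0.0000·0 + 0.8729·(-2) = -2.6186; e_2·a_3 = (-0.7906)·(-2) + 0.2705·1 + 0.4369·0 + 0.3329·(-2) = 1.1860.
u_3 = a_3 + 2.6186·e_1 − 1.1860·e_2 = (-0.4909, -0.4636, -0.5182, -0.1091).
‖u_3‖ = 0.8581, so e_3 = (-0.5721, -0.5403, -0.6039, -0.1271).
Qᵀb = (-2.8368, -1.5189, 2.7650).
Back-substitute: x_3 = 2.7650/0.8581 = 3.2222.
x_2 = (-1.5189 − 1.1860·3.2222)/2.2887 = -2.3333.
x_1 = (-2.8368 − 3.7097·(-2.3333) + 2.6186·3.2222)/4.5826 = 3.1111.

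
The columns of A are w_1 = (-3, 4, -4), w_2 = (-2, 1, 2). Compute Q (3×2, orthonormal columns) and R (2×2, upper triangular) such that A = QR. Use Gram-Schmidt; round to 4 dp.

e_1 = w_1/‖w_1‖ = (-3, 4, -4)/6.4031 = (-0.4685, 0.6247, -0.6247).
r_{12} = e_1·w_2 = 0.3123.
u_2 = w_2 − 0.3123·e_1 = (-1.8537, 0.8049, 2.1951).
‖u_2‖ = 2.9837, so e_2 = (-0.6213, 0.2698, 0.7357).

Q = [[-0.4685, -0.6213], [0.6247, 0.2698], [-0.6247, 0.7357]], R = [[6.4031, 0.3123], [0.0000, 2.9837]]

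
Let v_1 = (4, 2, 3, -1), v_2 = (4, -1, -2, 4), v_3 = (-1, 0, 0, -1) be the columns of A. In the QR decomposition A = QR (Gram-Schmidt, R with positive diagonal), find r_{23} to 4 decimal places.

r_{23} = -1.2585

v_1 = (4, 2, 3, -1); ‖v_1‖ = 5.4772, so e_1 = (0.7303, 0.3651, 0.5477, -0.1826).
e_1·v_2 = 0.7303·4 + 0.3651·(-1) + 0.5477·(-2) + (-0.1826)·4 = 0.7303.
u_2 = v_2 − 0.7303·e_1 = (3.4667, -1.2667, -2.4000, 4.1333).
‖u_2‖ = 6.0388, so e_2 = (0.5741, -0.2098, -0.3974, 0.6845).
r_{23} = e_2·v_3 = -1.2585.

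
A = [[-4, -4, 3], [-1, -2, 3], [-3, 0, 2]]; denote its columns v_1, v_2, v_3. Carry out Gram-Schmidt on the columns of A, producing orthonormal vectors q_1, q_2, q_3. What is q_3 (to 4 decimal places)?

q_3 = (-0.4286, 0.8571, 0.2857)

q_1 = v_1/‖v_1‖ = (-4, -1, -3)/5.0990 = (-0.7845, -0.1961, -0.5883).
r_{12} = q_1·v_2 = 3.5301.
u_2 = v_2 − 3.5301·q_1 = (-1.2308, -1.3077, 2.0769).
‖u_2‖ = 2.7456, so q_2 = (-0.4483, -0.4763, 0.7564).
r_{13} = q_1·v_3 = -4.1184; r_{23} = q_2·v_3 = -1.2607.
u_3 = v_3 + 4.1184·q_1 + 1.2607·q_2 = (-0.7959, 1.5918, 0.5306).
‖u_3‖ = 1.8571, so q_3 = (-0.4286, 0.8571, 0.2857).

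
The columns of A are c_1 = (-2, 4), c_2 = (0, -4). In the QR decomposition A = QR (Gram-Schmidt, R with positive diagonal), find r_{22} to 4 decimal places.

r_{22} = 1.7889

q_1 = c_1/‖c_1‖ = (-2, 4)/4.4721 = (-0.4472, 0.8944).
r_{12} = q_1·c_2 = -3.5777.
u_2 = c_2 + 3.5777·q_1 = (-1.6000, -0.8000).
r_{22} = ‖u_2‖ = 1.7889.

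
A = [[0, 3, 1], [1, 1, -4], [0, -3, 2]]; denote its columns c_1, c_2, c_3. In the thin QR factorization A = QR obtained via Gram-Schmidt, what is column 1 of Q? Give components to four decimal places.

e_1 = c_1/‖c_1‖ = (0, 1, 0)/1.0000 = (0.0000, 1.0000, 0.0000).

e_1 = (0.0000, 1.0000, 0.0000)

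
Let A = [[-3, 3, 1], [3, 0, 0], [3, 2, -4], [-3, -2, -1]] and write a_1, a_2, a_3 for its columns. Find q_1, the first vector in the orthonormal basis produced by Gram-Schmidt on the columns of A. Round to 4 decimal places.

a_1 = (-3, 3, 3, -3); ‖a_1‖ = 6.0000, so q_1 = (-0.5000, 0.5000, 0.5000, -0.5000).

q_1 = (-0.5000, 0.5000, 0.5000, -0.5000)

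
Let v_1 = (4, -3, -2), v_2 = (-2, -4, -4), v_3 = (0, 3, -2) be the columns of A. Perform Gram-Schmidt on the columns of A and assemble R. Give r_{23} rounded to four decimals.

e_1 = v_1/‖v_1‖ = (4, -3, -2)/5.3852 = (0.7428, -0.5571, -0.3714).
r_{12} = e_1·v_2 = 2.2283.
u_2 = v_2 − 2.2283·e_1 = (-3.6552, -2.7586, -3.1724).
‖u_2‖ = 5.5709, so e_2 = (-0.6561, -0.4952, -0.5695).
r_{23} = e_2·v_3 = -0.3466.

r_{23} = -0.3466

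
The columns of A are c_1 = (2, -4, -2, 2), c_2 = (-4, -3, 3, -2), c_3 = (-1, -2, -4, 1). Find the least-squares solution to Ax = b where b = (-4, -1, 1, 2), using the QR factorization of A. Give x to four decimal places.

c_1 = (2, -4, -2, 2); ‖c_1‖ = 5.2915, so e_1 = (0.3780, -0.7559, -0.3780, 0.3780).
e_1·c_2 = 0.3780·(-4) + (-0.7559)·(-3) + (-0.3780)·3 + 0.3780·(-2) = -1.1339.
u_2 = c_2 + 1.1339·e_1 = (-3.5714, -3.8571, 2.5714, -1.5714).
‖u_2‖ = 6.0592, so e_2 = (-0.5894, -0.6366, 0.4244, -0.2593).
e_1·c_3 = 0.3780·(-1) + (-0.7559)·(-2) + (-0.3780)·(-4) + 0.3780·1 = 3.0237; e_2·c_3 = (-0.5894)·(-1) + (-0.6366)·(-2) + 0.4244·(-4) + (-0.2593)·1 = -0.0943.
u_3 = c_3 − 3.0237·e_1 + 0.0943·e_2 = (-2.1984, 0.2257, -2.8171, -0.1673).
‖u_3‖ = 3.5844, so e_3 = (-0.6133, 0.0630, -0.7859, -0.0467).
Qᵀb = (-0.3780, 2.8999, 1.5111).
Back-substitute: x_3 = 1.5111/3.5844 = 0.4216.
x_2 = (2.8999 + 0.0943·0.4216)/6.0592 = 0.4852.
x_1 = (-0.3780 + 1.1339·0.4852 − 3.0237·0.4216)/5.2915 = -0.2084.

x = (-0.2084, 0.4852, 0.4216)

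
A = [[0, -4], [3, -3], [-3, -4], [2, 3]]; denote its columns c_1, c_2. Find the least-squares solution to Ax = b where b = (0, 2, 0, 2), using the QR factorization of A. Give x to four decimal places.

x = (0.4907, -0.0883)

q_1 = c_1/‖c_1‖ = (0, 3, -3, 2)/4.6904 = (0.0000, 0.6396, -0.6396, 0.4264).
r_{12} = q_1·c_2 = 1.9188.
u_2 = c_2 − 1.9188·q_1 = (-4.0000, -4.2273, -2.7727, 2.1818).
‖u_2‖ = 6.8057, so q_2 = (-0.5877, -0.6211, -0.4074, 0.3206).
Qᵀb = (2.1320, -0.6011).
Back-substitute: x_2 = -0.6011/6.8057 = -0.0883.
x_1 = (2.1320 − 1.9188·(-0.0883))/4.6904 = 0.4907.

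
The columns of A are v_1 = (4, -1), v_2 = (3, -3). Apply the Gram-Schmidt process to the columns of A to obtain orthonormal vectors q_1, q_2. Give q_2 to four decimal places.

q_2 = (-0.2425, -0.9701)

v_1 = (4, -1); ‖v_1‖ = 4.1231, so q_1 = (0.9701, -0.2425).
q_1·v_2 = 0.9701·3 + (-0.2425)·(-3) = 3.6380.
u_2 = v_2 − 3.6380·q_1 = (-0.5294, -2.1176).
‖u_2‖ = 2.1828, so q_2 = (-0.2425, -0.9701).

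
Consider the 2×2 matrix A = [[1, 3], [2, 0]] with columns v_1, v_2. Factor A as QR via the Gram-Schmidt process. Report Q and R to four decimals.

v_1 = (1, 2); ‖v_1‖ = 2.2361, so e_1 = (0.4472, 0.8944).
e_1·v_2 = 0.4472·3 + 0.8944·0 = 1.3416.
u_2 = v_2 − 1.3416·e_1 = (2.4000, -1.2000).
‖u_2‖ = 2.6833, so e_2 = (0.8944, -0.4472).

Q = [[0.4472, 0.8944], [0.8944, -0.4472]], R = [[2.2361, 1.3416], [0.0000, 2.6833]]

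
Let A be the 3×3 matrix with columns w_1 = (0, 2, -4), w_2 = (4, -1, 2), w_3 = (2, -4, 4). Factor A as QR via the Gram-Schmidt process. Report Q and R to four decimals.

Q = [[0.0000, 1.0000, 0.0000], [0.4472, 0.0000, -0.8944], [-0.8944, 0.0000, -0.4472]], R = [[4.4721, -2.2361, -5.3666], [0.0000, 4.0000, 2.0000], [0.0000, 0.0000, 1.7889]]

w_1 = (0, 2, -4); ‖w_1‖ = 4.4721, so q_1 = (0.0000, 0.4472, -0.8944).
q_1·w_2 = 0.0000·4 + 0.4472·(-1) + (-0.8944)·2 = -2.2361.
u_2 = w_2 + 2.2361·q_1 = (4.0000, 0.0000, 0.0000).
‖u_2‖ = 4.0000, so q_2 = (1.0000, 0.0000, 0.0000).
q_1·w_3 = 0.0000·2 + 0.4472·(-4) + (-0.8944)·4 = -5.3666; q_2·w_3 = 1.0000·2 + 0.0000·(-4) + 0.0000·4 = 2.0000.
u_3 = w_3 + 5.3666·q_1 − 2.0000·q_2 = (0.0000, -1.6000, -0.8000).
‖u_3‖ = 1.7889, so q_3 = (0.0000, -0.8944, -0.4472).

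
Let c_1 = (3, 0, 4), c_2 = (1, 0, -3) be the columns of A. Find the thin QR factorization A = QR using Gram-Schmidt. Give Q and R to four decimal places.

Q = [[0.6000, 0.8000], [0.0000, 0.0000], [0.8000, -0.6000]], R = [[5.0000, -1.8000], [0.0000, 2.6000]]

q_1 = c_1/‖c_1‖ = (3, 0, 4)/5.0000 = (0.6000, 0.0000, 0.8000).
r_{12} = q_1·c_2 = -1.8000.
u_2 = c_2 + 1.8000·q_1 = (2.0800, 0.0000, -1.5600).
‖u_2‖ = 2.6000, so q_2 = (0.8000, 0.0000, -0.6000).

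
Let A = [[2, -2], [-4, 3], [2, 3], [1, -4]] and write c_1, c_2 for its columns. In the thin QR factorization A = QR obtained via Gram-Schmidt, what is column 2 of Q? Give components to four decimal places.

q_1 = c_1/‖c_1‖ = (2, -4, 2, 1)/5.0000 = (0.4000, -0.8000, 0.4000, 0.2000).
r_{12} = q_1·c_2 = -2.8000.
u_2 = c_2 + 2.8000·q_1 = (-0.8800, 0.7600, 4.1200, -3.4400).
‖u_2‖ = 5.4918, so q_2 = (-0.1602, 0.1384, 0.7502, -0.6264).

q_2 = (-0.1602, 0.1384, 0.7502, -0.6264)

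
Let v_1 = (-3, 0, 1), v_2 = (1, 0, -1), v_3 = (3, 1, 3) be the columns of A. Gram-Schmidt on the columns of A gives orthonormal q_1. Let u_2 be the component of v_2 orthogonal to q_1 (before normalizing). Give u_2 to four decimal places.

q_1 = v_1/‖v_1‖ = (-3, 0, 1)/3.1623 = (-0.9487, 0.0000, 0.3162).
r_{12} = q_1·v_2 = -1.2649.
u_2 = v_2 + 1.2649·q_1 = (-0.2000, 0.0000, -0.6000).

u_2 = (-0.2000, 0.0000, -0.6000)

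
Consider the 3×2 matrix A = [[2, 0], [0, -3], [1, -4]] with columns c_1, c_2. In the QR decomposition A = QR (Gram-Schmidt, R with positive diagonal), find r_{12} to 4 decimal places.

q_1 = c_1/‖c_1‖ = (2, 0, 1)/2.2361 = (0.8944, 0.0000, 0.4472).
r_{12} = q_1·c_2 = -1.7889.

r_{12} = -1.7889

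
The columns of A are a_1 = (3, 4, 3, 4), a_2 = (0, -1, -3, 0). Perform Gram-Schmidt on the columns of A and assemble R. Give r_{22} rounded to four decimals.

a_1 = (3, 4, 3, 4); ‖a_1‖ = 7.0711, so e_1 = (0.4243, 0.5657, 0.4243, 0.5657).
e_1·a_2 = 0.4243·0 + 0.5657·(-1) + 0.4243·(-3) + 0.5657·0 = -1.8385.
u_2 = a_2 + 1.8385·e_1 = (0.7800, 0.0400, -2.2200, 1.0400).
r_{22} = ‖u_2‖ = 2.5729.

r_{22} = 2.5729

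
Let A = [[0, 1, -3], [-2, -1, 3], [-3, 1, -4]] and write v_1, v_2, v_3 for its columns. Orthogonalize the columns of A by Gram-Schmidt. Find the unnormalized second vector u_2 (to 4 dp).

v_1 = (0, -2, -3); ‖v_1‖ = 3.6056, so q_1 = (0.0000, -0.5547, -0.8321).
q_1·v_2 = 0.0000·1 + (-0.5547)·(-1) + (-0.8321)·1 = -0.2774.
u_2 = v_2 + 0.2774·q_1 = (1.0000, -1.1538, 0.7692).

u_2 = (1.0000, -1.1538, 0.7692)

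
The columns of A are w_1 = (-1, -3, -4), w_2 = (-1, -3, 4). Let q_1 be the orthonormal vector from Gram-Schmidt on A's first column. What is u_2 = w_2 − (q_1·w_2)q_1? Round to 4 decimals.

w_1 = (-1, -3, -4); ‖w_1‖ = 5.0990, so q_1 = (-0.1961, -0.5883, -0.7845).
q_1·w_2 = (-0.1961)·(-1) + (-0.5883)·(-3) + (-0.7845)·4 = -1.1767.
u_2 = w_2 + 1.1767·q_1 = (-1.2308, -3.6923, 3.0769).

u_2 = (-1.2308, -3.6923, 3.0769)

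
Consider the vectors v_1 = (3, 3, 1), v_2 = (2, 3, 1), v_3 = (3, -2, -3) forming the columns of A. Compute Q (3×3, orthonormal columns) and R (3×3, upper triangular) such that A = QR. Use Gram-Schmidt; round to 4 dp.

q_1 = v_1/‖v_1‖ = (3, 3, 1)/4.3589 = (0.6882, 0.6882, 0.2294).
r_{12} = q_1·v_2 = 3.6707.
u_2 = v_2 − 3.6707·q_1 = (-0.5263, 0.4737, 0.1579).
‖u_2‖ = 0.7255, so q_2 = (-0.7255, 0.6529, 0.2176).
r_{13} = q_1·v_3 = 0.0000; r_{23} = q_2·v_3 = -4.1352.
u_3 = v_3 + 0.0000·q_1 + 4.1352·q_2 = (0.0000, 0.7000, -2.1000).
‖u_3‖ = 2.2136, so q_3 = (0.0000, 0.3162, -0.9487).

Q = [[0.6882, -0.7255, 0.0000], [0.6882, 0.6529, 0.3162], [0.2294, 0.2176, -0.9487]], R = [[4.3589, 3.6707, 0.0000], [0.0000, 0.7255, -4.1352], [0.0000, 0.0000, 2.2136]]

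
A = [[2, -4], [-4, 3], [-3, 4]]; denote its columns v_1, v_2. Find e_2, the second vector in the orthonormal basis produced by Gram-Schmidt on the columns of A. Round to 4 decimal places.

e_2 = (-0.7517, -0.5927, 0.2891)

v_1 = (2, -4, -3); ‖v_1‖ = 5.3852, so e_1 = (0.3714, -0.7428, -0.5571).
e_1·v_2 = 0.3714·(-4) + (-0.7428)·3 + (-0.5571)·4 = -5.9423.
u_2 = v_2 + 5.9423·e_1 = (-1.7931, -1.4138, 0.6897).
‖u_2‖ = 2.3853, so e_2 = (-0.7517, -0.5927, 0.2891).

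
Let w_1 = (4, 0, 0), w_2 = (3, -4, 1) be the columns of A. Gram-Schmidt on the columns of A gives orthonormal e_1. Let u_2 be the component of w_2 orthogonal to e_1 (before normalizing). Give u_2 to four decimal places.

w_1 = (4, 0, 0); ‖w_1‖ = 4.0000, so e_1 = (1.0000, 0.0000, 0.0000).
e_1·w_2 = 1.0000·3 + 0.0000·(-4) + 0.0000·1 = 3.0000.
u_2 = w_2 − 3.0000·e_1 = (0.0000, -4.0000, 1.0000).

u_2 = (0.0000, -4.0000, 1.0000)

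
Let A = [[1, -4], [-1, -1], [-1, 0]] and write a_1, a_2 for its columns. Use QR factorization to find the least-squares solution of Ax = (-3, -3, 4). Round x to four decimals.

x = (-0.5476, 0.7857)

a_1 = (1, -1, -1); ‖a_1‖ = 1.7321, so q_1 = (0.5774, -0.5774, -0.5774).
q_1·a_2 = 0.5774·(-4) + (-0.5774)·(-1) + (-0.5774)·0 = -1.7321.
u_2 = a_2 + 1.7321·q_1 = (-3.0000, -2.0000, -1.0000).
‖u_2‖ = 3.7417, so q_2 = (-0.8018, -0.5345, -0.2673).
Qᵀb = (-2.3094, 2.9399).
Back-substitute: x_2 = 2.9399/3.7417 = 0.7857.
x_1 = (-2.3094 + 1.7321·0.7857)/1.7321 = -0.5476.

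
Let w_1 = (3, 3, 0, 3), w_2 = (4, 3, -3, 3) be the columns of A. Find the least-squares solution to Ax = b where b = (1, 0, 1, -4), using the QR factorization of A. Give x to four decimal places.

x = (-0.2184, -0.1034)

e_1 = w_1/‖w_1‖ = (3, 3, 0, 3)/5.1962 = (0.5774, 0.5774, 0.0000, 0.5774).
r_{12} = e_1·w_2 = 5.7735.
u_2 = w_2 − 5.7735·e_1 = (0.6667, -0.3333, -3.0000, -0.3333).
‖u_2‖ = 3.1091, so e_2 = (0.2144, -0.1072, -0.9649, -0.1072).
Qᵀb = (-1.7321, -0.3216).
Back-substitute: x_2 = -0.3216/3.1091 = -0.1034.
x_1 = (-1.7321 − 5.7735·(-0.1034))/5.1962 = -0.2184.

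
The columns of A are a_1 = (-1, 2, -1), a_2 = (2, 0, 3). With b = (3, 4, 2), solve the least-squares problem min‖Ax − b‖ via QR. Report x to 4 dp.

x = (1.8679, 1.6415)

a_1 = (-1, 2, -1); ‖a_1‖ = 2.4495, so q_1 = (-0.4082, 0.8165, -0.4082).
q_1·a_2 = (-0.4082)·2 + 0.8165·0 + (-0.4082)·3 = -2.0412.
u_2 = a_2 + 2.0412·q_1 = (1.1667, 1.6667, 2.1667).
‖u_2‖ = 2.9721, so q_2 = (0.3925, 0.5608, 0.7290).
Qᵀb = (1.2247, 4.8787).
Back-substitute: x_2 = 4.8787/2.9721 = 1.6415.
x_1 = (1.2247 + 2.0412·1.6415)/2.4495 = 1.8679.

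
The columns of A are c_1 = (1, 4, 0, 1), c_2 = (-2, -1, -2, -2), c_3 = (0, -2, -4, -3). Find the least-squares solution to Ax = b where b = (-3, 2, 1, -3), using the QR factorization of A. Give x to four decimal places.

x = (0.4505, 1.9936, -0.8946)

e_1 = c_1/‖c_1‖ = (1, 4, 0, 1)/4.2426 = (0.2357, 0.9428, 0.0000, 0.2357).
r_{12} = e_1·c_2 = -1.8856.
u_2 = c_2 + 1.8856·e_1 = (-1.5556, 0.7778, -2.0000, -1.5556).
‖u_2‖ = 3.0732, so e_2 = (-0.5062, 0.2531, -0.6508, -0.5062).
r_{13} = e_1·c_3 = -2.5927; r_{23} = e_2·c_3 = 3.6155.
u_3 = c_3 + 2.5927·e_1 − 3.6155·e_2 = (2.4412, -0.4706, -1.6471, -0.5588).
‖u_3‖ = 3.0341, so e_3 = (0.8046, -0.1551, -0.5428, -0.1842).
Qᵀb = (0.4714, 2.8924, -2.7142).
Back-substitute: x_3 = -2.7142/3.0341 = -0.8946.
x_2 = (2.8924 − 3.6155·(-0.8946))/3.0732 = 1.9936.
x_1 = (0.4714 + 1.8856·1.9936 + 2.5927·(-0.8946))/4.2426 = 0.4505.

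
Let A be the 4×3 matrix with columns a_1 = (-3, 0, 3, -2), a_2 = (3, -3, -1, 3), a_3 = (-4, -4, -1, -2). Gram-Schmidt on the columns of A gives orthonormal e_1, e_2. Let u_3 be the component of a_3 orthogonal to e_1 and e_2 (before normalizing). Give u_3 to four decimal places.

u_3 = (-2.4589, -2.7260, -3.3904, -1.3973)

a_1 = (-3, 0, 3, -2); ‖a_1‖ = 4.6904, so e_1 = (-0.6396, 0.0000, 0.6396, -0.4264).
e_1·a_2 = (-0.6396)·3 + 0.0000·(-3) + 0.6396·(-1) + (-0.4264)·3 = -3.8376.
u_2 = a_2 + 3.8376·e_1 = (0.5455, -3.0000, 1.4545, 1.3636).
‖u_2‖ = 3.6432, so e_2 = (0.1497, -0.8235, 0.3993, 0.3743).
e_1·a_3 = (-0.6396)·(-4) + 0.0000·(-4) + 0.6396·(-1) + (-0.4264)·(-2) = 2.7716; e_2·a_3 = 0.1497·(-4) + (-0.8235)·(-4) + 0.3993·(-1) + 0.3743·(-2) = 1.5471.
u_3 = a_3 − 2.7716·e_1 − 1.5471·e_2 = (-2.4589, -2.7260, -3.3904, -1.3973).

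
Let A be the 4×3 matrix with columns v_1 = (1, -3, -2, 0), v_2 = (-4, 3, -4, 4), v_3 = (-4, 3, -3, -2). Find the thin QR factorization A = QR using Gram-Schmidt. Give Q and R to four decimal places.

v_1 = (1, -3, -2, 0); ‖v_1‖ = 3.7417, so e_1 = (0.2673, -0.8018, -0.5345, 0.0000).
e_1·v_2 = 0.2673·(-4) + (-0.8018)·3 + (-0.5345)·(-4) + 0.0000·4 = -1.3363.
u_2 = v_2 + 1.3363·e_1 = (-3.6429, 1.9286, -4.7143, 4.0000).
‖u_2‖ = 7.4306, so e_2 = (-0.4902, 0.2595, -0.6344, 0.5383).
e_1·v_3 = 0.2673·(-4) + (-0.8018)·3 + (-0.5345)·(-3) + 0.0000·(-2) = -1.8708; e_2·v_3 = (-0.4902)·(-4) + 0.2595·3 + (-0.6344)·(-3) + 0.5383·(-2) = 3.5663.
u_3 = v_3 + 1.8708·e_1 − 3.5663·e_2 = (-1.7516, 0.5744, -1.7374, -3.9198).
‖u_3‖ = 4.6671, so e_3 = (-0.3753, 0.1231, -0.3723, -0.8399).

Q = [[0.2673, -0.4902, -0.3753], [-0.8018, 0.2595, 0.1231], [-0.5345, -0.6344, -0.3723], [0.0000, 0.5383, -0.8399]], R = [[3.7417, -1.3363, -1.8708], [0.0000, 7.4306, 3.5663], [0.0000, 0.0000, 4.6671]]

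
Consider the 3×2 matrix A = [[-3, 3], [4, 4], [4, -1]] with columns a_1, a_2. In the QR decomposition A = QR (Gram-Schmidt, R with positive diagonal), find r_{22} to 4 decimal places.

r_{22} = 5.0774

e_1 = a_1/‖a_1‖ = (-3, 4, 4)/6.4031 = (-0.4685, 0.6247, 0.6247).
r_{12} = e_1·a_2 = 0.4685.
u_2 = a_2 − 0.4685·e_1 = (3.2195, 3.7073, -1.2927).
r_{22} = ‖u_2‖ = 5.0774.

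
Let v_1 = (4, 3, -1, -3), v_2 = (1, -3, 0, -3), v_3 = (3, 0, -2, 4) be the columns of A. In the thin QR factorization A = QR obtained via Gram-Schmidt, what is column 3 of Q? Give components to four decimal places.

e_1 = v_1/‖v_1‖ = (4, 3, -1, -3)/5.9161 = (0.6761, 0.5071, -0.1690, -0.5071).
r_{12} = e_1·v_2 = 0.6761.
u_2 = v_2 − 0.6761·e_1 = (0.5429, -3.3429, 0.1143, -2.6571).
‖u_2‖ = 4.3061, so e_2 = (0.1261, -0.7763, 0.0265, -0.6171).
r_{13} = e_1·v_3 = 0.3381; r_{23} = e_2·v_3 = -2.1431.
u_3 = v_3 − 0.3381·e_1 + 2.1431·e_2 = (3.0416, -1.8351, -1.8860, 2.8490).
‖u_3‖ = 4.9288, so e_3 = (0.6171, -0.3723, -0.3826, 0.5780).

e_3 = (0.6171, -0.3723, -0.3826, 0.5780)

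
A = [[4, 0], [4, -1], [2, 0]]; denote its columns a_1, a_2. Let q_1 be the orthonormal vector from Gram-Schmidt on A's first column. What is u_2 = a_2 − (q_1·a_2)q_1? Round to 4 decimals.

u_2 = (0.4444, -0.5556, 0.2222)

a_1 = (4, 4, 2); ‖a_1‖ = 6.0000, so q_1 = (0.6667, 0.6667, 0.3333).
q_1·a_2 = 0.6667·0 + 0.6667·(-1) + 0.3333·0 = -0.6667.
u_2 = a_2 + 0.6667·q_1 = (0.4444, -0.5556, 0.2222).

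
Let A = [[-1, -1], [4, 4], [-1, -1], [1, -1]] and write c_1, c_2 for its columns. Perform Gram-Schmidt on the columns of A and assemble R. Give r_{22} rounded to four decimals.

r_{22} = 1.9467

q_1 = c_1/‖c_1‖ = (-1, 4, -1, 1)/4.3589 = (-0.2294, 0.9177, -0.2294, 0.2294).
r_{12} = q_1·c_2 = 3.9001.
u_2 = c_2 − 3.9001·q_1 = (-0.1053, 0.4211, -0.1053, -1.8947).
r_{22} = ‖u_2‖ = 1.9467.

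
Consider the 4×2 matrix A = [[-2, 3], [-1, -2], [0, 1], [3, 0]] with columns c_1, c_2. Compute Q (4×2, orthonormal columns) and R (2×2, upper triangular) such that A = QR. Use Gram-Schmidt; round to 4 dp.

Q = [[-0.5345, 0.6773], [-0.2673, -0.6375], [0.0000, 0.2789], [0.8018, 0.2390]], R = [[3.7417, -1.0690], [0.0000, 3.5857]]

q_1 = c_1/‖c_1‖ = (-2, -1, 0, 3)/3.7417 = (-0.5345, -0.2673, 0.0000, 0.8018).
r_{12} = q_1·c_2 = -1.0690.
u_2 = c_2 + 1.0690·q_1 = (2.4286, -2.2857, 1.0000, 0.8571).
‖u_2‖ = 3.5857, so q_2 = (0.6773, -0.6375, 0.2789, 0.2390).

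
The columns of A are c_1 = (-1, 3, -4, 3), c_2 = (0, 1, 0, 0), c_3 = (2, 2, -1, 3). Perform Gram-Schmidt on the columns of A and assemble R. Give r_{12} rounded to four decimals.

r_{12} = 0.5071

e_1 = c_1/‖c_1‖ = (-1, 3, -4, 3)/5.9161 = (-0.1690, 0.5071, -0.6761, 0.5071).
r_{12} = e_1·c_2 = 0.5071.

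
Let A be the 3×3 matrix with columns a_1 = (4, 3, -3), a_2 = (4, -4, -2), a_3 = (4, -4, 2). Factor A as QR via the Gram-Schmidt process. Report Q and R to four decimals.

Q = [[0.6860, 0.4911, 0.5369], [0.5145, -0.8492, 0.1193], [-0.5145, -0.1944, 0.8352]], R = [[5.8310, 1.7150, -0.3430], [0.0000, 5.7497, 4.9721], [0.0000, 0.0000, 3.3407]]

q_1 = a_1/‖a_1‖ = (4, 3, -3)/5.8310 = (0.6860, 0.5145, -0.5145).
r_{12} = q_1·a_2 = 1.7150.
u_2 = a_2 − 1.7150·q_1 = (2.8235, -4.8824, -1.1176).
‖u_2‖ = 5.7497, so q_2 = (0.4911, -0.8492, -0.1944).
r_{13} = q_1·a_3 = -0.3430; r_{23} = q_2·a_3 = 4.9721.
u_3 = a_3 + 0.3430·q_1 − 4.9721·q_2 = (1.7936, 0.3986, 2.7900).
‖u_3‖ = 3.3407, so q_3 = (0.5369, 0.1193, 0.8352).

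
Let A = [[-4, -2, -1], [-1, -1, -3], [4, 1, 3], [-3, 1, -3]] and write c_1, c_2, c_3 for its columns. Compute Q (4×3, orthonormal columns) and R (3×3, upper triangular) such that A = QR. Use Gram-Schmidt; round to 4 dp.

q_1 = c_1/‖c_1‖ = (-4, -1, 4, -3)/6.4807 = (-0.6172, -0.1543, 0.6172, -0.4629).
r_{12} = q_1·c_2 = 1.5430.
u_2 = c_2 − 1.5430·q_1 = (-1.0476, -0.7619, 0.0476, 1.7143).
‖u_2‖ = 2.1492, so q_2 = (-0.4874, -0.3545, 0.0222, 0.7976).
r_{13} = q_1·c_3 = 4.3205; r_{23} = q_2·c_3 = -0.7755.
u_3 = c_3 − 4.3205·q_1 + 0.7755·q_2 = (1.2887, -2.6082, 0.3505, -0.3814).
‖u_3‖ = 2.9550, so q_3 = (0.4361, -0.8827, 0.1186, -0.1291).

Q = [[-0.6172, -0.4874, 0.4361], [-0.1543, -0.3545, -0.8827], [0.6172, 0.0222, 0.1186], [-0.4629, 0.7976, -0.1291]], R = [[6.4807, 1.5430, 4.3205], [0.0000, 2.1492, -0.7755], [0.0000, 0.0000, 2.9550]]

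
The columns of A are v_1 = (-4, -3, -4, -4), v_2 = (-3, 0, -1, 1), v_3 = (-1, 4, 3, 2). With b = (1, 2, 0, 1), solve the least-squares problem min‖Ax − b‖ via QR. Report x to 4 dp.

x = (-0.1733, -0.0182, 0.1395)

v_1 = (-4, -3, -4, -4); ‖v_1‖ = 7.5498, so q_1 = (-0.5298, -0.3974, -0.5298, -0.5298).
q_1·v_2 = (-0.5298)·(-3) + (-0.3974)·0 + (-0.5298)·(-1) + (-0.5298)·1 = 1.5894.
u_2 = v_2 − 1.5894·q_1 = (-2.1579, 0.6316, -0.1579, 1.8421).
‖u_2‖ = 2.9110, so q_2 = (-0.7413, 0.2170, -0.0542, 0.6328).
q_1·v_3 = (-0.5298)·(-1) + (-0.3974)·4 + (-0.5298)·3 + (-0.5298)·2 = -3.7087; q_2·v_3 = (-0.7413)·(-1) + 0.2170·4 + (-0.0542)·3 + 0.6328·2 = 2.7121.
u_3 = v_3 + 3.7087·q_1 − 2.7121·q_2 = (-0.9545, 1.9379, 1.1822, -1.6812).
‖u_3‖ = 2.9817, so q_3 = (-0.3201, 0.6499, 0.3965, -0.5638).
Qᵀb = (-1.8543, 0.3254, 0.4159).
Back-substitute: x_3 = 0.4159/2.9817 = 0.1395.
x_2 = (0.3254 − 2.7121·0.1395)/2.9110 = -0.0182.
x_1 = (-1.8543 − 1.5894·(-0.0182) + 3.7087·0.1395)/7.5498 = -0.1733.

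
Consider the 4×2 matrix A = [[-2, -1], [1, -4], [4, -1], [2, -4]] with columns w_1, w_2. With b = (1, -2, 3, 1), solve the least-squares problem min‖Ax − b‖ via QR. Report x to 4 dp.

w_1 = (-2, 1, 4, 2); ‖w_1‖ = 5.0000, so e_1 = (-0.4000, 0.2000, 0.8000, 0.4000).
e_1·w_2 = (-0.4000)·(-1) + 0.2000·(-4) + 0.8000·(-1) + 0.4000·(-4) = -2.8000.
u_2 = w_2 + 2.8000·e_1 = (-2.1200, -3.4400, 1.2400, -2.8800).
‖u_2‖ = 5.1147, so e_2 = (-0.4145, -0.6726, 0.2424, -0.5631).
Qᵀb = (2.0000, 1.0949).
Back-substitute: x_2 = 1.0949/5.1147 = 0.2141.
x_1 = (2.0000 + 2.8000·0.2141)/5.0000 = 0.5199.

x = (0.5199, 0.2141)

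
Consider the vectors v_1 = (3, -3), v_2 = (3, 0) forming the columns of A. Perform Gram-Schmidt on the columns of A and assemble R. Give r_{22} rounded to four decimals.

v_1 = (3, -3); ‖v_1‖ = 4.2426, so e_1 = (0.7071, -0.7071).
e_1·v_2 = 0.7071·3 + (-0.7071)·0 = 2.1213.
u_2 = v_2 − 2.1213·e_1 = (1.5000, 1.5000).
r_{22} = ‖u_2‖ = 2.1213.

r_{22} = 2.1213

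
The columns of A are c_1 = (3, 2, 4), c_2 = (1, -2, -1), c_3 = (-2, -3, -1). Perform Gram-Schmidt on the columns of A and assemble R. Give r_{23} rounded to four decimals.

r_{23} = 0.9888

c_1 = (3, 2, 4); ‖c_1‖ = 5.3852, so q_1 = (0.5571, 0.3714, 0.7428).
q_1·c_2 = 0.5571·1 + 0.3714·(-2) + 0.7428·(-1) = -0.9285.
u_2 = c_2 + 0.9285·q_1 = (1.5172, -1.6552, -0.3103).
‖u_2‖ = 2.2667, so q_2 = (0.6694, -0.7302, -0.1369).
r_{23} = q_2·c_3 = 0.9888.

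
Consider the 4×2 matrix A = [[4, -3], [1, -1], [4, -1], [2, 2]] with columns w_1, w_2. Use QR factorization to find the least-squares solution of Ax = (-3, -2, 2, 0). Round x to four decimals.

x = (0.0699, 0.6606)

e_1 = w_1/‖w_1‖ = (4, 1, 4, 2)/6.0828 = (0.6576, 0.1644, 0.6576, 0.3288).
r_{12} = e_1·w_2 = -2.1372.
u_2 = w_2 + 2.1372·e_1 = (-1.5946, -0.6486, 0.4054, 2.7027).
‖u_2‖ = 3.2299, so e_2 = (-0.4937, -0.2008, 0.1255, 0.8368).
Qᵀb = (-0.9864, 2.1338).
Back-substitute: x_2 = 2.1338/3.2299 = 0.6606.
x_1 = (-0.9864 + 2.1372·0.6606)/6.0828 = 0.0699.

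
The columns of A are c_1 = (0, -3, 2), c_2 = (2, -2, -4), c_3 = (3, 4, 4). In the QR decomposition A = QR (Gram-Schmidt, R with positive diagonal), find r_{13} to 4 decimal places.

r_{13} = -1.1094

c_1 = (0, -3, 2); ‖c_1‖ = 3.6056, so q_1 = (0.0000, -0.8321, 0.5547).
r_{13} = q_1·c_3 = -1.1094.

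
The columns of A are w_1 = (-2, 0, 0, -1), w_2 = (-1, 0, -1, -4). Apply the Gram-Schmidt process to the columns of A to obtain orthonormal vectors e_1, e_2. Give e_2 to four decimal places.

w_1 = (-2, 0, 0, -1); ‖w_1‖ = 2.2361, so e_1 = (-0.8944, 0.0000, 0.0000, -0.4472).
e_1·w_2 = (-0.8944)·(-1) + 0.0000·0 + 0.0000·(-1) + (-0.4472)·(-4) = 2.6833.
u_2 = w_2 − 2.6833·e_1 = (1.4000, 0.0000, -1.0000, -2.8000).
‖u_2‖ = 3.2863, so e_2 = (0.4260, 0.0000, -0.3043, -0.8520).

e_2 = (0.4260, 0.0000, -0.3043, -0.8520)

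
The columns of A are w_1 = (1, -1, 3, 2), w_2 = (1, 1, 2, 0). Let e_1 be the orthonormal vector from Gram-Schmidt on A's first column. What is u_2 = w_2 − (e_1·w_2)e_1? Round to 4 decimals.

u_2 = (0.6000, 1.4000, 0.8000, -0.8000)

e_1 = w_1/‖w_1‖ = (1, -1, 3, 2)/3.8730 = (0.2582, -0.2582, 0.7746, 0.5164).
r_{12} = e_1·w_2 = 1.5492.
u_2 = w_2 − 1.5492·e_1 = (0.6000, 1.4000, 0.8000, -0.8000).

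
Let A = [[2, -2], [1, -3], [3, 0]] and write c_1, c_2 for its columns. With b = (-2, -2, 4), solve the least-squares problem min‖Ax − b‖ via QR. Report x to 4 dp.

q_1 = c_1/‖c_1‖ = (2, 1, 3)/3.7417 = (0.5345, 0.2673, 0.8018).
r_{12} = q_1·c_2 = -1.8708.
u_2 = c_2 + 1.8708·q_1 = (-1.0000, -2.5000, 1.5000).
‖u_2‖ = 3.0822, so q_2 = (-0.3244, -0.8111, 0.4867).
Qᵀb = (1.6036, 4.2178).
Back-substitute: x_2 = 4.2178/3.0822 = 1.3684.
x_1 = (1.6036 + 1.8708·1.3684)/3.7417 = 1.1128.

x = (1.1128, 1.3684)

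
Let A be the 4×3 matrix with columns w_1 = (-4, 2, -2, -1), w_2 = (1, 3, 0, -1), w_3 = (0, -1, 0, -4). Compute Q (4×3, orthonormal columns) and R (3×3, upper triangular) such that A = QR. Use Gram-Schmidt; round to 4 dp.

q_1 = w_1/‖w_1‖ = (-4, 2, -2, -1)/5.0000 = (-0.8000, 0.4000, -0.4000, -0.2000).
r_{12} = q_1·w_2 = 0.6000.
u_2 = w_2 − 0.6000·q_1 = (1.4800, 2.7600, 0.2400, -0.8800).
‖u_2‖ = 3.2619, so q_2 = (0.4537, 0.8461, 0.0736, -0.2698).
r_{13} = q_1·w_3 = 0.4000; r_{23} = q_2·w_3 = 0.2330.
u_3 = w_3 − 0.4000·q_1 − 0.2330·q_2 = (0.2143, -1.3571, 0.1429, -3.8571).
‖u_3‖ = 4.0970, so q_3 = (0.0523, -0.3312, 0.0349, -0.9414).

Q = [[-0.8000, 0.4537, 0.0523], [0.4000, 0.8461, -0.3312], [-0.4000, 0.0736, 0.0349], [-0.2000, -0.2698, -0.9414]], R = [[5.0000, 0.6000, 0.4000], [0.0000, 3.2619, 0.2330], [0.0000, 0.0000, 4.0970]]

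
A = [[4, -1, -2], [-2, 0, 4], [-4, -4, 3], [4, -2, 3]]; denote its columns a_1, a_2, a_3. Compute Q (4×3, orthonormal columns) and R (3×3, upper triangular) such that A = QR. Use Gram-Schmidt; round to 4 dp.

Q = [[0.5547, -0.2875, -0.3587], [-0.2774, 0.0338, 0.7361], [-0.5547, -0.8117, -0.1825], [0.5547, -0.5073, 0.5443]], R = [[7.2111, 0.5547, -2.2188], [0.0000, 4.5489, -3.2468], [0.0000, 0.0000, 4.7471]]

a_1 = (4, -2, -4, 4); ‖a_1‖ = 7.2111, so q_1 = (0.5547, -0.2774, -0.5547, 0.5547).
q_1·a_2 = 0.5547·(-1) + (-0.2774)·0 + (-0.5547)·(-4) + 0.5547·(-2) = 0.5547.
u_2 = a_2 − 0.5547·q_1 = (-1.3077, 0.1538, -3.6923, -2.3077).
‖u_2‖ = 4.5489, so q_2 = (-0.2875, 0.0338, -0.8117, -0.5073).
q_1·a_3 = 0.5547·(-2) + (-0.2774)·4 + (-0.5547)·3 + 0.5547·3 = -2.2188; q_2·a_3 = (-0.2875)·(-2) + 0.0338·4 + (-0.8117)·3 + (-0.5073)·3 = -3.2468.
u_3 = a_3 + 2.2188·q_1 + 3.2468·q_2 = (-1.7026, 3.4944, -0.8662, 2.5836).
‖u_3‖ = 4.7471, so q_3 = (-0.3587, 0.7361, -0.1825, 0.5443).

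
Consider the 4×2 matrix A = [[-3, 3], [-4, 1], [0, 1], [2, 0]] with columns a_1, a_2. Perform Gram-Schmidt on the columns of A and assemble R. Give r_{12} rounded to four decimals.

r_{12} = -2.4140

q_1 = a_1/‖a_1‖ = (-3, -4, 0, 2)/5.3852 = (-0.5571, -0.7428, 0.0000, 0.3714).
r_{12} = q_1·a_2 = -2.4140.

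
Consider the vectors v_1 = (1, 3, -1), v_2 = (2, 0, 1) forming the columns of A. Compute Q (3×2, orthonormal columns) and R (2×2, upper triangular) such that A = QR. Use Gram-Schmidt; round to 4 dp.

v_1 = (1, 3, -1); ‖v_1‖ = 3.3166, so e_1 = (0.3015, 0.9045, -0.3015).
e_1·v_2 = 0.3015·2 + 0.9045·0 + (-0.3015)·1 = 0.3015.
u_2 = v_2 − 0.3015·e_1 = (1.9091, -0.2727, 1.0909).
‖u_2‖ = 2.2156, so e_2 = (0.8616, -0.1231, 0.4924).

Q = [[0.3015, 0.8616], [0.9045, -0.1231], [-0.3015, 0.4924]], R = [[3.3166, 0.3015], [0.0000, 2.2156]]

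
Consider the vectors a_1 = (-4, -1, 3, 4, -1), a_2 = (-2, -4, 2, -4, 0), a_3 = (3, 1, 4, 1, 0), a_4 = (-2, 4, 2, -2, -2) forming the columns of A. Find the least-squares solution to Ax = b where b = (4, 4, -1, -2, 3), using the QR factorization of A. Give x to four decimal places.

x = (-0.8159, -0.3560, 0.3549, 0.1826)

a_1 = (-4, -1, 3, 4, -1); ‖a_1‖ = 6.5574, so q_1 = (-0.6100, -0.1525, 0.4575, 0.6100, -0.1525).
q_1·a_2 = (-0.6100)·(-2) + (-0.1525)·(-4) + 0.4575·2 + 0.6100·(-4) + (-0.1525)·0 = 0.3050.
u_2 = a_2 − 0.3050·q_1 = (-1.8140, -3.9535, 1.8605, -4.1860, 0.0465).
‖u_2‖ = 6.3172, so q_2 = (-0.2871, -0.6258, 0.2945, -0.6626, 0.0074).
q_1·a_3 = (-0.6100)·3 + (-0.1525)·1 + 0.4575·4 + 0.6100·1 + (-0.1525)·0 = 0.4575; q_2·a_3 = (-0.2871)·3 + (-0.6258)·1 + 0.2945·4 + (-0.6626)·1 + 0.0074·0 = -0.9719.
u_3 = a_3 − 0.4575·q_1 + 0.9719·q_2 = (3.0000, 0.4615, 4.0769, 0.0769, 0.0769).
‖u_3‖ = 5.0839, so q_3 = (0.5901, 0.0908, 0.8019, 0.0151, 0.0151).
q_1·a_4 = (-0.6100)·(-2) + (-0.1525)·4 + 0.4575·2 + 0.6100·(-2) + (-0.1525)·(-2) = 0.6100; q_2·a_4 = (-0.2871)·(-2) + (-0.6258)·4 + 0.2945·2 + (-0.6626)·(-2) + 0.0074·(-2) = -0.0295; q_3·a_4 = 0.5901·(-2) + 0.0908·4 + 0.8019·2 + 0.0151·(-2) + 0.0151·(-2) = 0.7263.
u_4 = a_4 − 0.6100·q_1 + 0.0295·q_2 − 0.7263·q_3 = (-2.0649, 4.0087, 1.1472, -2.4026, -1.9177).
‖u_4‖ = 5.5767, so q_4 = (-0.3703, 0.7188, 0.2057, -0.4308, -0.3439).
Qᵀb = (-5.1850, -2.5990, 1.9367, 1.0185).
Back-substitute: x_4 = 1.0185/5.5767 = 0.1826.
x_3 = (1.9367 − 0.7263·0.1826)/5.0839 = 0.3549.
x_2 = (-2.5990 + 0.9719·0.3549 + 0.0295·0.1826)/6.3172 = -0.3560.
x_1 = (-5.1850 − 0.3050·(-0.3560) − 0.4575·0.3549 − 0.6100·0.1826)/6.5574 = -0.8159.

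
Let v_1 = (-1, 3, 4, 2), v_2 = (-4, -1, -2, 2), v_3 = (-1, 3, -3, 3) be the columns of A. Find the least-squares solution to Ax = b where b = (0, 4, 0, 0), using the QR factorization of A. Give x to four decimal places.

x = (0.2780, -0.4335, 0.5901)

v_1 = (-1, 3, 4, 2); ‖v_1‖ = 5.4772, so e_1 = (-0.1826, 0.5477, 0.7303, 0.3651).
e_1·v_2 = (-0.1826)·(-4) + 0.5477·(-1) + 0.7303·(-2) + 0.3651·2 = -0.5477.
u_2 = v_2 + 0.5477·e_1 = (-4.1000, -0.7000, -1.6000, 2.2000).
‖u_2‖ = 4.9699, so e_2 = (-0.8250, -0.1408, -0.3219, 0.4427).
e_1·v_3 = (-0.1826)·(-1) + 0.5477·3 + 0.7303·(-3) + 0.3651·3 = 0.7303; e_2·v_3 = (-0.8250)·(-1) + (-0.1408)·3 + (-0.3219)·(-3) + 0.4427·3 = 2.6962.
u_3 = v_3 − 0.7303·e_1 − 2.6962·e_2 = (1.3576, 2.9798, -2.6653, 1.5398).
‖u_3‖ = 4.4941, so e_3 = (0.3021, 0.6630, -0.5931, 0.3426).
Qᵀb = (2.1909, -0.5634, 2.6521).
Back-substitute: x_3 = 2.6521/4.4941 = 0.5901.
x_2 = (-0.5634 − 2.6962·0.5901)/4.9699 = -0.4335.
x_1 = (2.1909 + 0.5477·(-0.4335) − 0.7303·0.5901)/5.4772 = 0.2780.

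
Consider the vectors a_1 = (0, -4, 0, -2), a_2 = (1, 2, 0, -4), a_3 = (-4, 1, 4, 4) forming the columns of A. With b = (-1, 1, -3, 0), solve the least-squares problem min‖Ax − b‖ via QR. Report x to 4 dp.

x = (-0.3944, -0.2300, -0.3239)

q_1 = a_1/‖a_1‖ = (0, -4, 0, -2)/4.4721 = (0.0000, -0.8944, 0.0000, -0.4472).
r_{12} = q_1·a_2 = 0.0000.
u_2 = a_2 + 0.0000·q_1 = (1.0000, 2.0000, 0.0000, -4.0000).
‖u_2‖ = 4.5826, so q_2 = (0.2182, 0.4364, 0.0000, -0.8729).
r_{13} = q_1·a_3 = -2.6833; r_{23} = q_2·a_3 = -3.9279.
u_3 = a_3 + 2.6833·q_1 + 3.9279·q_2 = (-3.1429, 0.3143, 4.0000, -0.6286).
‖u_3‖ = 5.1353, so q_3 = (-0.6120, 0.0612, 0.7789, -0.1224).
Qᵀb = (-0.8944, 0.2182, -1.6636).
Back-substitute: x_3 = -1.6636/5.1353 = -0.3239.
x_2 = (0.2182 + 3.9279·(-0.3239))/4.5826 = -0.2300.
x_1 = (-0.8944 + 0.0000·(-0.2300) + 2.6833·(-0.3239))/4.4721 = -0.3944.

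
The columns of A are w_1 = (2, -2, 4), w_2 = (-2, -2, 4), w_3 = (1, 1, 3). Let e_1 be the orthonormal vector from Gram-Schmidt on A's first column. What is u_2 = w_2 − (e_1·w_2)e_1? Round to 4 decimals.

u_2 = (-3.3333, -0.6667, 1.3333)

e_1 = w_1/‖w_1‖ = (2, -2, 4)/4.8990 = (0.4082, -0.4082, 0.8165).
r_{12} = e_1·w_2 = 3.2660.
u_2 = w_2 − 3.2660·e_1 = (-3.3333, -0.6667, 1.3333).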